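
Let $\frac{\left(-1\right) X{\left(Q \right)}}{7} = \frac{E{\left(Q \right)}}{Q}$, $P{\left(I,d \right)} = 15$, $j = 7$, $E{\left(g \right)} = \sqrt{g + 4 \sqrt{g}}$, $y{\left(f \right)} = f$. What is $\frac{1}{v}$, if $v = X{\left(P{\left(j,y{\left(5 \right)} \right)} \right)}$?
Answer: $- \frac{15}{7 \sqrt{15 + 4 \sqrt{15}}} \approx -0.38806$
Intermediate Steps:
$X{\left(Q \right)} = - \frac{7 \sqrt{Q + 4 \sqrt{Q}}}{Q}$ ($X{\left(Q \right)} = - 7 \frac{\sqrt{Q + 4 \sqrt{Q}}}{Q} = - \frac{7 \sqrt{Q + 4 \sqrt{Q}}}{Q}$)
$v = - \frac{7 \sqrt{15 + 4 \sqrt{15}}}{15} \approx -2.5769$
$\frac{1}{v} = \frac{1}{\left(- \frac{7}{15}\right) \sqrt{15 + 4 \sqrt{15}}} = - \frac{15}{7 \sqrt{15 + 4 \sqrt{15}}}$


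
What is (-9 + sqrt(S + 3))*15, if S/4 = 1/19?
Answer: -135 + 15*sqrt(1159)/19 ≈ -108.12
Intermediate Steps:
S = 4/19 ≈ 0.21053
(-9 + sqrt(S + 3))*15 = (-9 + sqrt(4/19 + 3))*15 = (-9 + sqrt(61/19))*15 = (-9 + sqrt(1159)/19)*15 = -135 + 15*sqrt(1159)/19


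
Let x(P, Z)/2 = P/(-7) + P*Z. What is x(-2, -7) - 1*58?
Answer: -206/7 ≈ -29.429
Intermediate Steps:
x(P, Z) = -2*P/7 + 2*P*Z (x(P, Z) = 2*(P/(-7) + P*Z) = 2*(-P/7 + P*Z) = -2*P/7 + 2*P*Z)
x(-2, -7) - 1*58 = (2/7)*(-2)*(-1 + 7*(-7)) - 1*58 = (2/7)*(-2)*(-1 - 49) - 58 = (2/7)*(-2)*(-50) - 58 = 200/7 - 58 = -206/7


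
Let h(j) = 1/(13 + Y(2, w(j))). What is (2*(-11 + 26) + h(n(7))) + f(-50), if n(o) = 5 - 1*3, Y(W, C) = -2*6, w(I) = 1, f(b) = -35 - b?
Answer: 46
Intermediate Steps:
Y(W, C) = -12
n(o) = 2 (n(o) = 5 - 3 = 2)
h(j) = 1 (h(j) = 1/(13 - 12) = 1/1 = 1)
(2*(-11 + 26) + h(n(7))) + f(-50) = (2*(-11 + 26) + 1) + (-35 - 1*(-50)) = (2*15 + 1) + (-35 + 50) = (30 + 1) + 15 = 31 + 15 = 46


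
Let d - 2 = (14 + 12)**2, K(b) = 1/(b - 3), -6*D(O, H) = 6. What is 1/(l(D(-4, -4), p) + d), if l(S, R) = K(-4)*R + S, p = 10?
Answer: 7/4729 ≈ 0.0014802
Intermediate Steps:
D(O, H) = -1 (D(O, H) = -1/6*6 = -1)
K(b) = 1/(-3 + b)
d = 678 (d = 2 + (14 + 12)**2 = 2 + 26**2 = 2 + 676 = 678)
l(S, R) = S - R/7 (l(S, R) = R/(-3 - 4) + S = R/(-7) + S = -R/7 + S = S - R/7)
1/(l(D(-4, -4), p) + d) = 1/((-1 - 1/7*10) + 678) = 1/((-1 - 10/7) + 678) = 1/(-17/7 + 678) = 1/(4729/7) = 7/4729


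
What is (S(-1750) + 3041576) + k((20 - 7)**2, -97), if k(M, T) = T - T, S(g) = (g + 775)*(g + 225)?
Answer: 4528451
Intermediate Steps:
S(g) = (225 + g)*(775 + g) (S(g) = (775 + g)*(225 + g) = (225 + g)*(775 + g))
k(M, T) = 0
(S(-1750) + 3041576) + k((20 - 7)**2, -97) = ((174375 + (-1750)**2 + 1000*(-1750)) + 3041576) + 0 = ((174375 + 3062500 - 1750000) + 3041576) + 0 = (1486875 + 3041576) + 0 = 4528451 + 0 = 4528451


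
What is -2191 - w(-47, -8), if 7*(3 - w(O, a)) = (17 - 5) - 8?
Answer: -15354/7 ≈ -2193.4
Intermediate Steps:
w(O, a) = 17/7 (w(O, a) = 3 - ((17 - 5) - 8)/7 = 3 - (12 - 8)/7 = 3 - 1/7*4 = 3 - 4/7 = 17/7)
-2191 - w(-47, -8) = -2191 - 1*17/7 = -2191 - 17/7 = -15354/7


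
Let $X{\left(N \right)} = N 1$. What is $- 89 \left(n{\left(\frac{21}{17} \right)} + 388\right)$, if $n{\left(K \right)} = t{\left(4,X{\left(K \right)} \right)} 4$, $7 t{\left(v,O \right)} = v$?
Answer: $- \frac{243148}{7} \approx -34735.0$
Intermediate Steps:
$X{\left(N \right)} = N$
$t{\left(v,O \right)} = \frac{v}{7}$
$n{\left(K \right)} = \frac{16}{7}$ ($n{\left(K \right)} = \frac{1}{7} \cdot 4 \cdot 4 = \frac{4}{7} \cdot 4 = \frac{16}{7}$)
$- 89 \left(n{\left(\frac{21}{17} \right)} + 388\right) = - 89 \left(\frac{16}{7} + 388\right) = \left(-89\right) \frac{2732}{7} = - \frac{243148}{7}$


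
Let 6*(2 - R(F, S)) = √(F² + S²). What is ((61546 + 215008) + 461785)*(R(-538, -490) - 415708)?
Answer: -306931952334 - 246113*√132386 ≈ -3.0702e+11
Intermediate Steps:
R(F, S) = 2 - √(F² + S²)/6
((61546 + 215008) + 461785)*(R(-538, -490) - 415708) = ((61546 + 215008) + 461785)*((2 - √((-538)² + (-490)²)/6) - 415708) = (276554 + 461785)*((2 - √(289444 + 240100)/6) - 415708) = 738339*((2 - √132386/3) - 415708) = 738339*(-415706 - √132386/3) = -306931952334 - 246113*√132386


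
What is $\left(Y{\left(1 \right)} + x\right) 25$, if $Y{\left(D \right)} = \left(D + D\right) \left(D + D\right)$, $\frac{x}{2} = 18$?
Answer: $1000$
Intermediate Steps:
$x = 36$ ($x = 2 \cdot 18 = 36$)
$Y{\left(D \right)} = 4 D^{2}$ ($Y{\left(D \right)} = 2 D 2 D = 4 D^{2}$)
$\left(Y{\left(1 \right)} + x\right) 25 = \left(4 \cdot 1^{2} + 36\right) 25 = \left(4 \cdot 1 + 36\right) 25 = \left(4 + 36\right) 25 = 40 \cdot 25 = 1000$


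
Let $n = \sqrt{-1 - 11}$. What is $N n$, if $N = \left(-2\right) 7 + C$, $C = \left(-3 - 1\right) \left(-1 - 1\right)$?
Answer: $- 12 i \sqrt{3} \approx - 20.785 i$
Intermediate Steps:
$C = 8$ ($C = \left(-3 - 1\right) \left(-2\right) = \left(-4\right) \left(-2\right) = 8$)
$n = 2 i \sqrt{3}$ ($n = \sqrt{-12} = 2 i \sqrt{3} \approx 3.4641 i$)
$N = -6$ ($N = \left(-2\right) 7 + 8 = -14 + 8 = -6$)
$N n = - 6 \cdot 2 i \sqrt{3} = - 12 i \sqrt{3}$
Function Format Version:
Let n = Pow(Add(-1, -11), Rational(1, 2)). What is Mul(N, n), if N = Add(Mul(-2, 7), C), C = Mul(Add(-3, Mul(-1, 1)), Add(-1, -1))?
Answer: Mul(-12, I, Pow(3, Rational(1, 2))) ≈ Mul(-20.785, I)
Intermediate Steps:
C = 8 (C = Mul(Add(-3, -1), -2) = Mul(-4, -2) = 8)
n = Mul(2, I, Pow(3, Rational(1, 2))) (n = Pow(-12, Rational(1, 2)) = Mul(2, I, Pow(3, Rational(1, 2))) ≈ Mul(3.4641, I))
N = -6 (N = Add(Mul(-2, 7), 8) = Add(-14, 8) = -6)
Mul(N, n) = Mul(-6, Mul(2, I, Pow(3, Rational(1, 2)))) = Mul(-12, I, Pow(3, Rational(1, 2)))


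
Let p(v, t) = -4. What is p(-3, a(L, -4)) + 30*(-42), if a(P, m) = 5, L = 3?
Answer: -1264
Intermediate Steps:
p(-3, a(L, -4)) + 30*(-42) = -4 + 30*(-42) = -4 - 1260 = -1264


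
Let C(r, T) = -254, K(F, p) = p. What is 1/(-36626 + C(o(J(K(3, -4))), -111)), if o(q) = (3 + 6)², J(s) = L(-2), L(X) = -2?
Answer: -1/36880 ≈ -2.7115e-5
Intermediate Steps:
J(s) = -2
o(q) = 81 (o(q) = 9² = 81)
1/(-36626 + C(o(J(K(3, -4))), -111)) = 1/(-36626 - 254) = 1/(-36880) = -1/36880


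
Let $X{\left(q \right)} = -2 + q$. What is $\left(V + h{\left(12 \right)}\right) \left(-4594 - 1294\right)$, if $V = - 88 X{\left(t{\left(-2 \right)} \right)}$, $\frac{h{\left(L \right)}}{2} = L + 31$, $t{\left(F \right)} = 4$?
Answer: $529920$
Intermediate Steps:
$h{\left(L \right)} = 62 + 2 L$ ($h{\left(L \right)} = 2 \left(L + 31\right) = 2 \left(31 + L\right) = 62 + 2 L$)
$V = -176$ ($V = - 88 \left(-2 + 4\right) = \left(-88\right) 2 = -176$)
$\left(V + h{\left(12 \right)}\right) \left(-4594 - 1294\right) = \left(-176 + \left(62 + 2 \cdot 12\right)\right) \left(-4594 - 1294\right) = \left(-176 + \left(62 + 24\right)\right) \left(-5888\right) = \left(-176 + 86\right) \left(-5888\right) = \left(-90\right) \left(-5888\right) = 529920$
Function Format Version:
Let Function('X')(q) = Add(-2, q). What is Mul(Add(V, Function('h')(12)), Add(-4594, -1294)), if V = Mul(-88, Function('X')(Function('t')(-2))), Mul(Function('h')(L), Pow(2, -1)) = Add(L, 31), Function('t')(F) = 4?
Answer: 529920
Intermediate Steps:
Function('h')(L) = Add(62, Mul(2, L)) (Function('h')(L) = Mul(2, Add(L, 31)) = Mul(2, Add(31, L)) = Add(62, Mul(2, L)))
V = -176 (V = Mul(-88, Add(-2, 4)) = Mul(-88, 2) = -176)
Mul(Add(V, Function('h')(12)), Add(-4594, -1294)) = Mul(Add(-176, Add(62, Mul(2, 12))), Add(-4594, -1294)) = Mul(Add(-176, Add(62, 24)), -5888) = Mul(Add(-176, 86), -5888) = Mul(-90, -5888) = 529920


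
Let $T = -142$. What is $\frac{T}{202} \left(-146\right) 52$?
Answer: $\frac{539032}{101} \approx 5337.0$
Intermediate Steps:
$\frac{T}{202} \left(-146\right) 52 = - \frac{142}{202} \left(-146\right) 52 = \left(-142\right) \frac{1}{202} \left(-146\right) 52 = \left(- \frac{71}{101}\right) \left(-146\right) 52 = \frac{10366}{101} \cdot 52 = \frac{539032}{101}$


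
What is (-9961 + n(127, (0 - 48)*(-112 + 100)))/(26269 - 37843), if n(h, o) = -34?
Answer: 9995/11574 ≈ 0.86357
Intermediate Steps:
(-9961 + n(127, (0 - 48)*(-112 + 100)))/(26269 - 37843) = (-9961 - 34)/(26269 - 37843) = -9995/(-11574) = -9995*(-1/11574) = 9995/11574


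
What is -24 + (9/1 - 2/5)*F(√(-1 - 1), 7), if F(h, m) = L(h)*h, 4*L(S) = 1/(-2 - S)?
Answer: (-523*√2 + 960*I)/(20*(√2 - 2*I)) ≈ -24.717 - 1.0135*I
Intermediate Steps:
L(S) = 1/(4*(-2 - S))
F(h, m) = -h/(8 + 4*h) (F(h, m) = (-1/(8 + 4*h))*h = -h/(8 + 4*h))
-24 + (9/1 - 2/5)*F(√(-1 - 1), 7) = -24 + (9/1 - 2/5)*(-√(-1 - 1)/(8 + 4*√(-1 - 1))) = -24 + (9*1 - 2*⅕)*(-√(-2)/(8 + 4*√(-2))) = -24 + (9 - ⅖)*(-I*√2/(8 + 4*(I*√2))) = -24 + 43*(-I*√2/(8 + 4*I*√2))/5 = -24 - 43*I*√2/(5*(8 + 4*I*√2))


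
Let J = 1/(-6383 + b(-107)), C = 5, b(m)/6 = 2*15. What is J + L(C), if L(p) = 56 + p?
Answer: 378382/6203 ≈ 61.000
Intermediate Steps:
b(m) = 180 (b(m) = 6*(2*15) = 6*30 = 180)
J = -1/6203 (J = 1/(-6383 + 180) = 1/(-6203) = -1/6203 ≈ -0.00016121)
J + L(C) = -1/6203 + (56 + 5) = -1/6203 + 61 = 378382/6203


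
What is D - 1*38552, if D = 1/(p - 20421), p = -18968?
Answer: -1518524729/39389 ≈ -38552.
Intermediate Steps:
D = -1/39389 (D = 1/(-18968 - 20421) = 1/(-39389) = -1/39389 ≈ -2.5388e-5)
D - 1*38552 = -1/39389 - 1*38552 = -1/39389 - 38552 = -1518524729/39389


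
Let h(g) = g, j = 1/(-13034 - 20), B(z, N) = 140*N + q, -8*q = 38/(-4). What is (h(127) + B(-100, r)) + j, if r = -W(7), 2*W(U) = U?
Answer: -37784811/104432 ≈ -361.81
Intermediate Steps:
W(U) = U/2
q = 19/16 (q = -19/(4*(-4)) = -19*(-1)/(4*4) = -1/8*(-19/2) = 19/16 ≈ 1.1875)
r = -7/2 ≈ -3.5000
B(z, N) = 19/16 + 140*N (B(z, N) = 140*N + 19/16 = 19/16 + 140*N)
j = -1/13054 (j = 1/(-13054) = -1/13054 ≈ -7.6605e-5)
(h(127) + B(-100, r)) + j = (127 + (19/16 + 140*(-7/2))) - 1/13054 = (127 + (19/16 - 490)) - 1/13054 = (127 - 7821/16) - 1/13054 = -5789/16 - 1/13054 = -37784811/104432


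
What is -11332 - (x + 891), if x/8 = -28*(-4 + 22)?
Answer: -8191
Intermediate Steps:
x = -4032 (x = 8*(-28*(-4 + 22)) = 8*(-28*18) = 8*(-504) = -4032)
-11332 - (x + 891) = -11332 - (-4032 + 891) = -11332 - 1*(-3141) = -11332 + 3141 = -8191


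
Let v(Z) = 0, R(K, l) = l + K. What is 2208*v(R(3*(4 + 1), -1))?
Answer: 0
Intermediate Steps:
R(K, l) = K + l
2208*v(R(3*(4 + 1), -1)) = 2208*0 = 0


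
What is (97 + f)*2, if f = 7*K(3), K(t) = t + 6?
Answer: 320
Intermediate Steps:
K(t) = 6 + t
f = 63 (f = 7*(6 + 3) = 7*9 = 63)
(97 + f)*2 = (97 + 63)*2 = 160*2 = 320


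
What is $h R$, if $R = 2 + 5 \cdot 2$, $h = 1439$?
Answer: $17268$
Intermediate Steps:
$R = 12$ ($R = 2 + 10 = 12$)
$h R = 1439 \cdot 12 = 17268$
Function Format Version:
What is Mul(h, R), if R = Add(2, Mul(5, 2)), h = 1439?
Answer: 17268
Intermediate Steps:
R = 12 (R = Add(2, 10) = 12)
Mul(h, R) = Mul(1439, 12) = 17268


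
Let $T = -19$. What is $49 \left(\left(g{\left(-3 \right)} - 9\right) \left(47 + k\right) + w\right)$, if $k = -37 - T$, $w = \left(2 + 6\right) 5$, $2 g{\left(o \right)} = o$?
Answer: $- \frac{25921}{2} \approx -12961.0$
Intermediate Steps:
$g{\left(o \right)} = \frac{o}{2}$
$w = 40$ ($w = 8 \cdot 5 = 40$)
$k = -18$ ($k = -37 - -19 = -37 + 19 = -18$)
$49 \left(\left(g{\left(-3 \right)} - 9\right) \left(47 + k\right) + w\right) = 49 \left(\left(\frac{1}{2} \left(-3\right) - 9\right) \left(47 - 18\right) + 40\right) = 49 \left(\left(- \frac{3}{2} - 9\right) 29 + 40\right) = 49 \left(\left(- \frac{21}{2}\right) 29 + 40\right) = 49 \left(- \frac{609}{2} + 40\right) = 49 \left(- \frac{529}{2}\right) = - \frac{25921}{2}$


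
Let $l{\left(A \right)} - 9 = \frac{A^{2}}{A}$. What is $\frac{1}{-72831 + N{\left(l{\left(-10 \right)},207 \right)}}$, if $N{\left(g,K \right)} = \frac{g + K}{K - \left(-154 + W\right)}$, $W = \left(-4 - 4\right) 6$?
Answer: $- \frac{409}{29787673} \approx -1.3731 \cdot 10^{-5}$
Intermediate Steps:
$W = -48$ ($W = \left(-8\right) 6 = -48$)
$l{\left(A \right)} = 9 + A$ ($l{\left(A \right)} = 9 + \frac{A^{2}}{A} = 9 + A$)
$N{\left(g,K \right)} = \frac{K + g}{202 + K}$ ($N{\left(g,K \right)} = \frac{g + K}{K + \left(154 - -48\right)} = \frac{K + g}{K + \left(154 + 48\right)} = \frac{K + g}{K + 202} = \frac{K + g}{202 + K}$)
$\frac{1}{-72831 + N{\left(l{\left(-10 \right)},207 \right)}} = \frac{1}{-72831 + \frac{207 + \left(9 - 10\right)}{202 + 207}} = \frac{1}{-72831 + \frac{207 - 1}{409}} = \frac{1}{-72831 + \frac{1}{409} \cdot 206} = \frac{1}{-72831 + \frac{206}{409}} = \frac{1}{- \frac{29787673}{409}} = - \frac{409}{29787673}$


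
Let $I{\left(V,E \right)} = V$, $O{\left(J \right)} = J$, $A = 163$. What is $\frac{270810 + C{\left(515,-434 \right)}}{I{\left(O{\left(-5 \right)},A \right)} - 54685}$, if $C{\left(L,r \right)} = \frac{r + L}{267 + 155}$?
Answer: $- \frac{38093967}{7693060} \approx -4.9517$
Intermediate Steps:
$C{\left(L,r \right)} = \frac{L}{422} + \frac{r}{422}$ ($C{\left(L,r \right)} = \frac{L + r}{422} = \left(L + r\right) \frac{1}{422} = \frac{L}{422} + \frac{r}{422}$)
$\frac{270810 + C{\left(515,-434 \right)}}{I{\left(O{\left(-5 \right)},A \right)} - 54685} = \frac{270810 + \left(\frac{1}{422} \cdot 515 + \frac{1}{422} \left(-434\right)\right)}{-5 - 54685} = \frac{270810 + \left(\frac{515}{422} - \frac{217}{211}\right)}{-54690} = \left(270810 + \frac{81}{422}\right) \left(- \frac{1}{54690}\right) = \frac{114281901}{422} \left(- \frac{1}{54690}\right) = - \frac{38093967}{7693060}$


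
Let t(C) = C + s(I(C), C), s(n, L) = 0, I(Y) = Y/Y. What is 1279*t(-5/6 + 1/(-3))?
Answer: -8953/6 ≈ -1492.2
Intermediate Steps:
I(Y) = 1
t(C) = C (t(C) = C + 0 = C)
1279*t(-5/6 + 1/(-3)) = 1279*(-5/6 + 1/(-3)) = 1279*(-5*⅙ + 1*(-⅓)) = 1279*(-⅚ - ⅓) = 1279*(-7/6) = -8953/6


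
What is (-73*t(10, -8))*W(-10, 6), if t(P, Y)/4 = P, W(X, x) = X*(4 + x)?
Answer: 292000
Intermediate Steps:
t(P, Y) = 4*P
(-73*t(10, -8))*W(-10, 6) = (-292*10)*(-10*(4 + 6)) = (-73*40)*(-10*10) = -2920*(-100) = 292000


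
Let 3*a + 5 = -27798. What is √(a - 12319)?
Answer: 2*I*√48570/3 ≈ 146.92*I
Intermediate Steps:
a = -27803/3 (a = -5/3 + (⅓)*(-27798) = -5/3 - 9266 = -27803/3 ≈ -9267.7)
√(a - 12319) = √(-27803/3 - 12319) = √(-64760/3) = 2*I*√48570/3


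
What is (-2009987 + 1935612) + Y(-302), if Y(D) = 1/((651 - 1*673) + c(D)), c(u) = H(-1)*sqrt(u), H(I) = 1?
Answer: -29229386/393 - I*sqrt(302)/786 ≈ -74375.0 - 0.02211*I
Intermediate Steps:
c(u) = sqrt(u) (c(u) = 1*sqrt(u) = sqrt(u))
Y(D) = 1/(-22 + sqrt(D)) (Y(D) = 1/((651 - 1*673) + sqrt(D)) = 1/((651 - 673) + sqrt(D)) = 1/(-22 + sqrt(D)))
(-2009987 + 1935612) + Y(-302) = (-2009987 + 1935612) + 1/(-22 + sqrt(-302)) = -74375 + 1/(-22 + I*sqrt(302))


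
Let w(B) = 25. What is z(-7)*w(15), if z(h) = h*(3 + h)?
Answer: 700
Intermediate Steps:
z(-7)*w(15) = -7*(3 - 7)*25 = -7*(-4)*25 = 28*25 = 700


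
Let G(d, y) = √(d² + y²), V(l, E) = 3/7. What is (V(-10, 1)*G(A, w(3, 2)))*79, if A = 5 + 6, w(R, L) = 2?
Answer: 1185*√5/7 ≈ 378.53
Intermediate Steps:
V(l, E) = 3/7 (V(l, E) = 3*(⅐) = 3/7)
A = 11
(V(-10, 1)*G(A, w(3, 2)))*79 = (3*√(11² + 2²)/7)*79 = (3*√(121 + 4)/7)*79 = (3*√125/7)*79 = (3*(5*√5)/7)*79 = (15*√5/7)*79 = 1185*√5/7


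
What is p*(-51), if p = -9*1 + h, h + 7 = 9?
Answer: 357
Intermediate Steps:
h = 2 (h = -7 + 9 = 2)
p = -7 (p = -9*1 + 2 = -9 + 2 = -7)
p*(-51) = -7*(-51) = 357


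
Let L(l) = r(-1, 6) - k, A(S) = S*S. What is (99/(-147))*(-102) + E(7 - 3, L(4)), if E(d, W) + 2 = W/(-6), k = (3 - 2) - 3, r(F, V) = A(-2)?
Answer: 3219/49 ≈ 65.694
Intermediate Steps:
A(S) = S²
r(F, V) = 4 (r(F, V) = (-2)² = 4)
k = -2 (k = 1 - 3 = -2)
L(l) = 6 (L(l) = 4 - 1*(-2) = 4 + 2 = 6)
E(d, W) = -2 - W/6 (E(d, W) = -2 + W/(-6) = -2 + W*(-⅙) = -2 - W/6)
(99/(-147))*(-102) + E(7 - 3, L(4)) = (99/(-147))*(-102) + (-2 - ⅙*6) = (99*(-1/147))*(-102) + (-2 - 1) = -33/49*(-102) - 3 = 3366/49 - 3 = 3219/49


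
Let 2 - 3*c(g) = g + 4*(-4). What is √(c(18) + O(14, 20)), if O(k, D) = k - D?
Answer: I*√6 ≈ 2.4495*I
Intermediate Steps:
c(g) = 6 - g/3 (c(g) = ⅔ - (g + 4*(-4))/3 = ⅔ - (g - 16)/3 = ⅔ - (-16 + g)/3 = ⅔ + (16/3 - g/3) = 6 - g/3)
√(c(18) + O(14, 20)) = √((6 - ⅓*18) + (14 - 1*20)) = √((6 - 6) + (14 - 20)) = √(0 - 6) = √(-6) = I*√6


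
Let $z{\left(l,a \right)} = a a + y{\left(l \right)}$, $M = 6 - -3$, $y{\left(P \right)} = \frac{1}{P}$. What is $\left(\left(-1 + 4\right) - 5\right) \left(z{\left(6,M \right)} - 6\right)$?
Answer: $- \frac{451}{3} \approx -150.33$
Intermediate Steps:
$M = 9$ ($M = 6 + 3 = 9$)
$z{\left(l,a \right)} = a^{2} + \frac{1}{l}$ ($z{\left(l,a \right)} = a a + \frac{1}{l} = a^{2} + \frac{1}{l}$)
$\left(\left(-1 + 4\right) - 5\right) \left(z{\left(6,M \right)} - 6\right) = \left(\left(-1 + 4\right) - 5\right) \left(\left(9^{2} + \frac{1}{6}\right) - 6\right) = \left(3 - 5\right) \left(\left(81 + \frac{1}{6}\right) - 6\right) = - 2 \left(\frac{487}{6} - 6\right) = \left(-2\right) \frac{451}{6} = - \frac{451}{3}$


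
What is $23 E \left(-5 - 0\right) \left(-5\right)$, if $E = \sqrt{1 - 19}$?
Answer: $1725 i \sqrt{2} \approx 2439.5 i$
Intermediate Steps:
$E = 3 i \sqrt{2}$ ($E = \sqrt{-18} = 3 i \sqrt{2} \approx 4.2426 i$)
$23 E \left(-5 - 0\right) \left(-5\right) = 23 \cdot 3 i \sqrt{2} \left(-5 - 0\right) \left(-5\right) = 69 i \sqrt{2} \left(-5 + 0\right) \left(-5\right) = 69 i \sqrt{2} \left(\left(-5\right) \left(-5\right)\right) = 69 i \sqrt{2} \cdot 25 = 1725 i \sqrt{2}$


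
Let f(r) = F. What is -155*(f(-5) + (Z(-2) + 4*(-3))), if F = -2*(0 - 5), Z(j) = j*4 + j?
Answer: 1860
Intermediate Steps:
Z(j) = 5*j (Z(j) = 4*j + j = 5*j)
F = 10 (F = -2*(-5) = 10)
f(r) = 10
-155*(f(-5) + (Z(-2) + 4*(-3))) = -155*(10 + (5*(-2) + 4*(-3))) = -155*(10 + (-10 - 12)) = -155*(10 - 22) = -155*(-12) = 1860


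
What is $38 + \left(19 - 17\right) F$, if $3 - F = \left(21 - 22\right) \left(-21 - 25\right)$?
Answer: $-48$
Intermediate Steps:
$F = -43$ ($F = 3 - \left(21 - 22\right) \left(-21 - 25\right) = 3 - \left(-1\right) \left(-46\right) = 3 - 46 = -43$)
$38 + \left(19 - 17\right) F = 38 + \left(19 - 17\right) \left(-43\right) = 38 + 2 \left(-43\right) = 38 - 86 = -48$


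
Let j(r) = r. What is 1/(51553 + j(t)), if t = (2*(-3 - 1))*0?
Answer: 1/51553 ≈ 1.9397e-5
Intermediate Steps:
t = 0 (t = (2*(-4))*0 = -8*0 = 0)
1/(51553 + j(t)) = 1/(51553 + 0) = 1/51553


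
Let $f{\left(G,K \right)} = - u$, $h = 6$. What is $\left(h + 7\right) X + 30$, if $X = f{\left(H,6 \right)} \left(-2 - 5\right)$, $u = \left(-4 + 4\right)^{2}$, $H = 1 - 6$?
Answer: $30$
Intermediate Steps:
$H = -5$ ($H = 1 - 6 = -5$)
$u = 0$ ($u = 0^{2} = 0$)
$f{\left(G,K \right)} = 0$ ($f{\left(G,K \right)} = \left(-1\right) 0 = 0$)
$X = 0$ ($X = 0 \left(-2 - 5\right) = 0 \left(-7\right) = 0$)
$\left(h + 7\right) X + 30 = \left(6 + 7\right) 0 + 30 = 13 \cdot 0 + 30 = 0 + 30 = 30$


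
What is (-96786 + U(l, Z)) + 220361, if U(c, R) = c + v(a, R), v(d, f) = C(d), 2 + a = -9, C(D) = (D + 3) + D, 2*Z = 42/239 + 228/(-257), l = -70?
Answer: 123486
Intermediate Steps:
Z = -21849/61423 (Z = (42/239 + 228/(-257))/2 = (42*(1/239) + 228*(-1/257))/2 = (42/239 - 228/257)/2 = (½)*(-43698/61423) = -21849/61423 ≈ -0.35571)
C(D) = 3 + 2*D (C(D) = (3 + D) + D = 3 + 2*D)
a = -11 (a = -2 - 9 = -11)
v(d, f) = 3 + 2*d
U(c, R) = -19 + c (U(c, R) = c + (3 + 2*(-11)) = c + (3 - 22) = c - 19 = -19 + c)
(-96786 + U(l, Z)) + 220361 = (-96786 + (-19 - 70)) + 220361 = (-96786 - 89) + 220361 = -96875 + 220361 = 123486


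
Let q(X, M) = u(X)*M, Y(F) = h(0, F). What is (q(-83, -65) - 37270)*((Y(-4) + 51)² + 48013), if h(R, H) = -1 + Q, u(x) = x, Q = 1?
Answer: -1613321250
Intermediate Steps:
h(R, H) = 0 (h(R, H) = -1 + 1 = 0)
Y(F) = 0
q(X, M) = M*X (q(X, M) = X*M = M*X)
(q(-83, -65) - 37270)*((Y(-4) + 51)² + 48013) = (-65*(-83) - 37270)*((0 + 51)² + 48013) = (5395 - 37270)*(51² + 48013) = -31875*(2601 + 48013) = -31875*50614 = -1613321250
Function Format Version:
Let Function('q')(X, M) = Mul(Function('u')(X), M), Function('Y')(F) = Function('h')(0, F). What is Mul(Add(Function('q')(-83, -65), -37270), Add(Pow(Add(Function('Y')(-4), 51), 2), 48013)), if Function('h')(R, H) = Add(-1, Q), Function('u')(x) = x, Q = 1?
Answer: -1613321250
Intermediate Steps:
Function('h')(R, H) = 0 (Function('h')(R, H) = Add(-1, 1) = 0)
Function('Y')(F) = 0
Function('q')(X, M) = Mul(M, X) (Function('q')(X, M) = Mul(X, M) = Mul(M, X))
Mul(Add(Function('q')(-83, -65), -37270), Add(Pow(Add(Function('Y')(-4), 51), 2), 48013)) = Mul(Add(Mul(-65, -83), -37270), Add(Pow(Add(0, 51), 2), 48013)) = Mul(Add(5395, -37270), Add(Pow(51, 2), 48013)) = Mul(-31875, Add(2601, 48013)) = Mul(-31875, 50614) = -1613321250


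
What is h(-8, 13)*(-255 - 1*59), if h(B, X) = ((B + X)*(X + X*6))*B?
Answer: 1142960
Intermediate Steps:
h(B, X) = 7*B*X*(B + X) (h(B, X) = ((B + X)*(X + 6*X))*B = ((B + X)*(7*X))*B = (7*X*(B + X))*B = 7*B*X*(B + X))
h(-8, 13)*(-255 - 1*59) = (7*(-8)*13*(-8 + 13))*(-255 - 1*59) = (7*(-8)*13*5)*(-255 - 59) = -3640*(-314) = 1142960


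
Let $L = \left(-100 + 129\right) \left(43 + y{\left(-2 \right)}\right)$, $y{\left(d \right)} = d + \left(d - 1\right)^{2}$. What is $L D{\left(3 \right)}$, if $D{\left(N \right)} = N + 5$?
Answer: $11600$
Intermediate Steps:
$D{\left(N \right)} = 5 + N$
$y{\left(d \right)} = d + \left(-1 + d\right)^{2}$
$L = 1450$ ($L = \left(-100 + 129\right) \left(43 - \left(2 - \left(-1 - 2\right)^{2}\right)\right) = 29 \left(43 - \left(2 - \left(-3\right)^{2}\right)\right) = 29 \left(43 + \left(-2 + 9\right)\right) = 29 \left(43 + 7\right) = 29 \cdot 50 = 1450$)
$L D{\left(3 \right)} = 1450 \left(5 + 3\right) = 1450 \cdot 8 = 11600$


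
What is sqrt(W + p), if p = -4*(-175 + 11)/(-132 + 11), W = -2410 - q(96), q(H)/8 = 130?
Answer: 13*I*sqrt(2474)/11 ≈ 58.783*I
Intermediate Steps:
q(H) = 1040 (q(H) = 8*130 = 1040)
W = -3450 (W = -2410 - 1*1040 = -2410 - 1040 = -3450)
p = -656/121 (p = -(-656)/(-121) = -(-656)*(-1)/121 = -4*164/121 = -656/121 ≈ -5.4215)
sqrt(W + p) = sqrt(-3450 - 656/121) = sqrt(-418106/121) = 13*I*sqrt(2474)/11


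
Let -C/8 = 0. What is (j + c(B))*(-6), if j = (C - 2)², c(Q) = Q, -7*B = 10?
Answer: -108/7 ≈ -15.429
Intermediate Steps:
C = 0 (C = -8*0 = 0)
B = -10/7 (B = -⅐*10 = -10/7 ≈ -1.4286)
j = 4 (j = (0 - 2)² = (-2)² = 4)
(j + c(B))*(-6) = (4 - 10/7)*(-6) = (18/7)*(-6) = -108/7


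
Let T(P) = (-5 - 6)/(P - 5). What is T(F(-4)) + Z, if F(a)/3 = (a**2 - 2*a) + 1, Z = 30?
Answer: 2089/70 ≈ 29.843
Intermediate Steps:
F(a) = 3 - 6*a + 3*a**2 (F(a) = 3*((a**2 - 2*a) + 1) = 3*(1 + a**2 - 2*a) = 3 - 6*a + 3*a**2)
T(P) = -11/(-5 + P)
T(F(-4)) + Z = -11/(-5 + (3 - 6*(-4) + 3*(-4)**2)) + 30 = -11/(-5 + (3 + 24 + 3*16)) + 30 = -11/(-5 + (3 + 24 + 48)) + 30 = -11/(-5 + 75) + 30 = -11/70 + 30 = 2089/70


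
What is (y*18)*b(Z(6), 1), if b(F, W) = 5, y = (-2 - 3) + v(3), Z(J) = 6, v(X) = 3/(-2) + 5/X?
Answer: -435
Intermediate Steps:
v(X) = -3/2 + 5/X (v(X) = 3*(-1/2) + 5/X = -3/2 + 5/X)
y = -29/6 (y = (-2 - 3) + (-3/2 + 5/3) = -5 + (-3/2 + 5*(1/3)) = -5 + (-3/2 + 5/3) = -5 + 1/6 = -29/6 ≈ -4.8333)
(y*18)*b(Z(6), 1) = -29/6*18*5 = -87*5 = -435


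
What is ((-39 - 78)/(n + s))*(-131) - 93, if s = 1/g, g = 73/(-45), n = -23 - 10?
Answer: -449031/818 ≈ -548.94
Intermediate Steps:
n = -33
g = -73/45 (g = 73*(-1/45) = -73/45 ≈ -1.6222)
s = -45/73 (s = 1/(-73/45) = -45/73 ≈ -0.61644)
((-39 - 78)/(n + s))*(-131) - 93 = ((-39 - 78)/(-33 - 45/73))*(-131) - 93 = -117/(-2454/73)*(-131) - 93 = -117*(-73/2454)*(-131) - 93 = (2847/818)*(-131) - 93 = -372957/818 - 93 = -449031/818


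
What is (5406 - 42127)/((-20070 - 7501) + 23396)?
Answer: 36721/4175 ≈ 8.7954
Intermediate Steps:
(5406 - 42127)/((-20070 - 7501) + 23396) = -36721/(-27571 + 23396) = -36721/(-4175) = -36721*(-1/4175) = 36721/4175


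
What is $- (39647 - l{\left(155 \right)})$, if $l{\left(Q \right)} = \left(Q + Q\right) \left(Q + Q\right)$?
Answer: $56453$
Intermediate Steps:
$l{\left(Q \right)} = 4 Q^{2}$ ($l{\left(Q \right)} = 2 Q 2 Q = 4 Q^{2}$)
$- (39647 - l{\left(155 \right)}) = - (39647 - 4 \cdot 155^{2}) = - (39647 - 4 \cdot 24025) = - (39647 - 96100) = \left(-1\right) \left(-56453\right) = 56453$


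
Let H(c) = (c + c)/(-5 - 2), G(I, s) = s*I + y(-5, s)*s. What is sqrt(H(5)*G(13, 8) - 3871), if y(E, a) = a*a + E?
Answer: I*sqrt(229999)/7 ≈ 68.512*I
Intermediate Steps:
y(E, a) = E + a**2 (y(E, a) = a**2 + E = E + a**2)
G(I, s) = I*s + s*(-5 + s**2) (G(I, s) = s*I + (-5 + s**2)*s = I*s + s*(-5 + s**2))
H(c) = -2*c/7 (H(c) = (2*c)/(-7) = (2*c)*(-1/7) = -2*c/7)
sqrt(H(5)*G(13, 8) - 3871) = sqrt((-2/7*5)*(8*(-5 + 13 + 8**2)) - 3871) = sqrt(-80*(-5 + 13 + 64)/7 - 3871) = sqrt(-80*72/7 - 3871) = sqrt(-10/7*576 - 3871) = sqrt(-5760/7 - 3871) = sqrt(-32857/7) = I*sqrt(229999)/7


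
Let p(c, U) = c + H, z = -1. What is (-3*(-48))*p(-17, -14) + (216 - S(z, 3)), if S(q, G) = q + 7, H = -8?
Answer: -3390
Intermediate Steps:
S(q, G) = 7 + q
p(c, U) = -8 + c (p(c, U) = c - 8 = -8 + c)
(-3*(-48))*p(-17, -14) + (216 - S(z, 3)) = (-3*(-48))*(-8 - 17) + (216 - (7 - 1)) = 144*(-25) + (216 - 1*6) = -3600 + (216 - 6) = -3600 + 210 = -3390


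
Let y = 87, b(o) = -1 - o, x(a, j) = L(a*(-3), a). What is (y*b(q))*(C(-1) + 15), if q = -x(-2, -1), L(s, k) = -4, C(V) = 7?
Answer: -9570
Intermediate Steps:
x(a, j) = -4
q = 4 (q = -1*(-4) = 4)
(y*b(q))*(C(-1) + 15) = (87*(-1 - 1*4))*(7 + 15) = (87*(-1 - 4))*22 = (87*(-5))*22 = -435*22 = -9570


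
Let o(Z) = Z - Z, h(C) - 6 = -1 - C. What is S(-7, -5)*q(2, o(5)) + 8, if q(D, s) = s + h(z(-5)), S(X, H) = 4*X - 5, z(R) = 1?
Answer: -124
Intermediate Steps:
h(C) = 5 - C (h(C) = 6 + (-1 - C) = 5 - C)
S(X, H) = -5 + 4*X
o(Z) = 0
q(D, s) = 4 + s (q(D, s) = s + (5 - 1*1) = s + (5 - 1) = s + 4 = 4 + s)
S(-7, -5)*q(2, o(5)) + 8 = (-5 + 4*(-7))*(4 + 0) + 8 = (-5 - 28)*4 + 8 = -33*4 + 8 = -132 + 8 = -124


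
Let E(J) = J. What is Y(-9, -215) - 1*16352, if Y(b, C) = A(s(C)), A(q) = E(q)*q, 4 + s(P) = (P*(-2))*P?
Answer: 8547725764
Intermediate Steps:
s(P) = -4 - 2*P² (s(P) = -4 + (P*(-2))*P = -4 + (-2*P)*P = -4 - 2*P²)
A(q) = q² (A(q) = q*q = q²)
Y(b, C) = (-4 - 2*C²)²
Y(-9, -215) - 1*16352 = 4*(2 + (-215)²)² - 1*16352 = 4*(2 + 46225)² - 16352 = 4*46227² - 16352 = 4*2136935529 - 16352 = 8547742116 - 16352 = 8547725764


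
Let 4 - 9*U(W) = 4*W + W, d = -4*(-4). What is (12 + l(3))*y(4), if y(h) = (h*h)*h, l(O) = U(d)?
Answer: 2048/9 ≈ 227.56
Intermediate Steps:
d = 16
U(W) = 4/9 - 5*W/9 (U(W) = 4/9 - (4*W + W)/9 = 4/9 - 5*W/9)
l(O) = -76/9 (l(O) = 4/9 - 5/9*16 = 4/9 - 80/9 = -76/9)
y(h) = h³ (y(h) = h²*h = h³)
(12 + l(3))*y(4) = (12 - 76/9)*4³ = (32/9)*64 = 2048/9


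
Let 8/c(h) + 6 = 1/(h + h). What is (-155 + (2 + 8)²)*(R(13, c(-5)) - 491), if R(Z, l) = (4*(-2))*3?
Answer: 28325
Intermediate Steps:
c(h) = 8/(-6 + 1/(2*h)) (c(h) = 8/(-6 + 1/(h + h)) = 8/(-6 + 1/(2*h)))
R(Z, l) = -24 (R(Z, l) = -8*3 = -24)
(-155 + (2 + 8)²)*(R(13, c(-5)) - 491) = (-155 + (2 + 8)²)*(-24 - 491) = (-155 + 10²)*(-515) = (-155 + 100)*(-515) = -55*(-515) = 28325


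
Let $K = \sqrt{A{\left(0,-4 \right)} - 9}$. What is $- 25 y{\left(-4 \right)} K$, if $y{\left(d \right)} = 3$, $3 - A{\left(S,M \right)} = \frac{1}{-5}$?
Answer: $- 15 i \sqrt{145} \approx - 180.62 i$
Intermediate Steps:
$A{\left(S,M \right)} = \frac{16}{5}$ ($A{\left(S,M \right)} = 3 - \frac{1}{-5} = 3 - - \frac{1}{5} = 3 + \frac{1}{5} = \frac{16}{5}$)
$K = \frac{i \sqrt{145}}{5}$ ($K = \sqrt{\frac{16}{5} - 9} = \sqrt{- \frac{29}{5}} = \frac{i \sqrt{145}}{5} \approx 2.4083 i$)
$- 25 y{\left(-4 \right)} K = \left(-25\right) 3 \frac{i \sqrt{145}}{5} = - 75 \frac{i \sqrt{145}}{5} = - 15 i \sqrt{145}$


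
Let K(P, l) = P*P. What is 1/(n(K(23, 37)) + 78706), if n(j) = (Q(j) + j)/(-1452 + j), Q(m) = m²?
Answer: 923/72365268 ≈ 1.2755e-5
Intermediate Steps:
K(P, l) = P²
n(j) = (j + j²)/(-1452 + j) (n(j) = (j² + j)/(-1452 + j) = (j + j²)/(-1452 + j))
1/(n(K(23, 37)) + 78706) = 1/(23²*(1 + 23²)/(-1452 + 23²) + 78706) = 1/(529*(1 + 529)/(-1452 + 529) + 78706) = 1/(529*530/(-923) + 78706) = 1/(529*(-1/923)*530 + 78706) = 1/(-280370/923 + 78706) = 1/(72365268/923) = 923/72365268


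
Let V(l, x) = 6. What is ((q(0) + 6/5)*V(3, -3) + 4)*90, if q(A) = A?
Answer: 1008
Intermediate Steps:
((q(0) + 6/5)*V(3, -3) + 4)*90 = ((0 + 6/5)*6 + 4)*90 = ((6/5)*6 + 4)*90 = (36/5 + 4)*90 = (56/5)*90 = 1008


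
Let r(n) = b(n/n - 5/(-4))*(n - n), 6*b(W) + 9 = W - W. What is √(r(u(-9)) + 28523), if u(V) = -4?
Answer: √28523 ≈ 168.89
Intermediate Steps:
b(W) = -3/2 (b(W) = -3/2 + (W - W)/6 = -3/2 + (⅙)*0 = -3/2 + 0 = -3/2)
r(n) = 0 (r(n) = -3*(n - n)/2 = -3/2*0 = 0)
√(r(u(-9)) + 28523) = √(0 + 28523) = √28523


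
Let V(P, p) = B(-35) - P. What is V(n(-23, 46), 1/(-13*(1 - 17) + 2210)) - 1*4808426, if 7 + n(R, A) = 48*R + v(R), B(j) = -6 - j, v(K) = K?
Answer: -4807263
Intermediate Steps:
n(R, A) = -7 + 49*R (n(R, A) = -7 + (48*R + R) = -7 + 49*R)
V(P, p) = 29 - P (V(P, p) = (-6 - 1*(-35)) - P = (-6 + 35) - P = 29 - P)
V(n(-23, 46), 1/(-13*(1 - 17) + 2210)) - 1*4808426 = (29 - (-7 + 49*(-23))) - 1*4808426 = (29 - (-7 - 1127)) - 4808426 = (29 - 1*(-1134)) - 4808426 = (29 + 1134) - 4808426 = 1163 - 4808426 = -4807263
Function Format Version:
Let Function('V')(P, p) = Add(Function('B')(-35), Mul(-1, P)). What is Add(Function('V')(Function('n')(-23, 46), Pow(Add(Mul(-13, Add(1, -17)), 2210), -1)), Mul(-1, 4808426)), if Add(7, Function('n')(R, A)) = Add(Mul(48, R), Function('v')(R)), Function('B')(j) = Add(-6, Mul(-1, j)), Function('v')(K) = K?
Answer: -4807263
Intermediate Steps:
Function('n')(R, A) = Add(-7, Mul(49, R)) (Function('n')(R, A) = Add(-7, Add(Mul(48, R), R)) = Add(-7, Mul(49, R)))
Function('V')(P, p) = Add(29, Mul(-1, P)) (Function('V')(P, p) = Add(Add(-6, Mul(-1, -35)), Mul(-1, P)) = Add(Add(-6, 35), Mul(-1, P)) = Add(29, Mul(-1, P)))
Add(Function('V')(Function('n')(-23, 46), Pow(Add(Mul(-13, Add(1, -17)), 2210), -1)), Mul(-1, 4808426)) = Add(Add(29, Mul(-1, Add(-7, Mul(49, -23)))), Mul(-1, 4808426)) = Add(Add(29, Mul(-1, Add(-7, -1127))), -4808426) = Add(Add(29, Mul(-1, -1134)), -4808426) = Add(Add(29, 1134), -4808426) = Add(1163, -4808426) = -4807263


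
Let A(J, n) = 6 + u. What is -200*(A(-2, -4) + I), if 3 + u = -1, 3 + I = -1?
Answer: 400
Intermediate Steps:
I = -4 (I = -3 - 1 = -4)
u = -4 (u = -3 - 1 = -4)
A(J, n) = 2 (A(J, n) = 6 - 4 = 2)
-200*(A(-2, -4) + I) = -200*(2 - 4) = -200*(-2) = 400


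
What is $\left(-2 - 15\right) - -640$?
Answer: $623$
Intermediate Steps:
$\left(-2 - 15\right) - -640 = \left(-2 - 15\right) + 640 = -17 + 640 = 623$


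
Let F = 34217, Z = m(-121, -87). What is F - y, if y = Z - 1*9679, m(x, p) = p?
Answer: 43983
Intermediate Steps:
Z = -87
y = -9766 (y = -87 - 1*9679 = -87 - 9679 = -9766)
F - y = 34217 - 1*(-9766) = 34217 + 9766 = 43983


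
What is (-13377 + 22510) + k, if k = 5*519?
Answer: 11728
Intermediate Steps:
k = 2595
(-13377 + 22510) + k = (-13377 + 22510) + 2595 = 9133 + 2595 = 11728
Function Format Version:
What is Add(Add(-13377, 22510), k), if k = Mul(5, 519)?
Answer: 11728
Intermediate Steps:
k = 2595
Add(Add(-13377, 22510), k) = Add(Add(-13377, 22510), 2595) = Add(9133, 2595) = 11728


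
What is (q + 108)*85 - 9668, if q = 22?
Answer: 1382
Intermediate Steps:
(q + 108)*85 - 9668 = (22 + 108)*85 - 9668 = 130*85 - 9668 = 11050 - 9668 = 1382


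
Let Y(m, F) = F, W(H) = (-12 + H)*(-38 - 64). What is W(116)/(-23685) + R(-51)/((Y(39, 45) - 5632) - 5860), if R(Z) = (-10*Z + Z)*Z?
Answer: 225290647/90374065 ≈ 2.4929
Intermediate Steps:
W(H) = 1224 - 102*H (W(H) = (-12 + H)*(-102) = 1224 - 102*H)
R(Z) = -9*Z**2 (R(Z) = (-9*Z)*Z = -9*Z**2)
W(116)/(-23685) + R(-51)/((Y(39, 45) - 5632) - 5860) = (1224 - 102*116)/(-23685) + (-9*(-51)**2)/((45 - 5632) - 5860) = (1224 - 11832)*(-1/23685) + (-9*2601)/(-5587 - 5860) = -10608*(-1/23685) - 23409/(-11447) = 3536/7895 - 23409*(-1/11447) = 3536/7895 + 23409/11447 = 225290647/90374065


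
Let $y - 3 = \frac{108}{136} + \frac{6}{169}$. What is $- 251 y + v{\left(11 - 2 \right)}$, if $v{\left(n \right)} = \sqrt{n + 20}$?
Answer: $- \frac{5523255}{5746} + \sqrt{29} \approx -955.85$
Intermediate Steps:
$v{\left(n \right)} = \sqrt{20 + n}$
$y = \frac{22005}{5746}$ ($y = 3 + \left(\frac{108}{136} + \frac{6}{169}\right) = 3 + \left(108 \cdot \frac{1}{136} + 6 \cdot \frac{1}{169}\right) = 3 + \left(\frac{27}{34} + \frac{6}{169}\right) = 3 + \frac{4767}{5746} = \frac{22005}{5746} \approx 3.8296$)
$- 251 y + v{\left(11 - 2 \right)} = \left(-251\right) \frac{22005}{5746} + \sqrt{20 + \left(11 - 2\right)} = - \frac{5523255}{5746} + \sqrt{20 + \left(11 - 2\right)} = - \frac{5523255}{5746} + \sqrt{20 + 9} = - \frac{5523255}{5746} + \sqrt{29}$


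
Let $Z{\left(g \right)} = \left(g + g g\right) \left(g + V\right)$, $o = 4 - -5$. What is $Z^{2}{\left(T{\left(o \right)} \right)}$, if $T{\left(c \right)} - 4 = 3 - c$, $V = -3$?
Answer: $100$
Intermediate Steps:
$o = 9$ ($o = 4 + 5 = 9$)
$T{\left(c \right)} = 7 - c$ ($T{\left(c \right)} = 4 - \left(-3 + c\right) = 7 - c$)
$Z{\left(g \right)} = \left(-3 + g\right) \left(g + g^{2}\right)$ ($Z{\left(g \right)} = \left(g + g g\right) \left(g - 3\right) = \left(g + g^{2}\right) \left(-3 + g\right) = \left(-3 + g\right) \left(g + g^{2}\right)$)
$Z^{2}{\left(T{\left(o \right)} \right)} = \left(\left(7 - 9\right) \left(-3 + \left(7 - 9\right)^{2} - 2 \left(7 - 9\right)\right)\right)^{2} = \left(- 2 \left(-3 + \left(-2\right)^{2} - -4\right)\right)^{2} = \left(- 2 \left(-3 + 4 + 4\right)\right)^{2} = \left(\left(-2\right) 5\right)^{2} = \left(-10\right)^{2} = 100$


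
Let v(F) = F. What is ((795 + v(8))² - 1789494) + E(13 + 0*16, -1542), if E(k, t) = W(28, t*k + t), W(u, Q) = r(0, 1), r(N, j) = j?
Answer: -1144684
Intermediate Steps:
W(u, Q) = 1
E(k, t) = 1
((795 + v(8))² - 1789494) + E(13 + 0*16, -1542) = ((795 + 8)² - 1789494) + 1 = (803² - 1789494) + 1 = (644809 - 1789494) + 1 = -1144685 + 1 = -1144684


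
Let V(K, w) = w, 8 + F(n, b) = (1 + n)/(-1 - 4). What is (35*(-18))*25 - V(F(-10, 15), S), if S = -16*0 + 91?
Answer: -15841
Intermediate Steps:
F(n, b) = -41/5 - n/5 (F(n, b) = -8 + (1 + n)/(-1 - 4) = -8 + (1 + n)/(-5) = -8 + (1 + n)*(-1/5) = -8 + (-1/5 - n/5) = -41/5 - n/5)
S = 91 (S = 0 + 91 = 91)
(35*(-18))*25 - V(F(-10, 15), S) = (35*(-18))*25 - 1*91 = -630*25 - 91 = -15750 - 91 = -15841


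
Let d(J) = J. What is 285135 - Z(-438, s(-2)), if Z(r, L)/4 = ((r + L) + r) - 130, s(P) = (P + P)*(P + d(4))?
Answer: 289191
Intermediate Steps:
s(P) = 2*P*(4 + P) (s(P) = (P + P)*(P + 4) = (2*P)*(4 + P) = 2*P*(4 + P))
Z(r, L) = -520 + 4*L + 8*r (Z(r, L) = 4*(((r + L) + r) - 130) = 4*(((L + r) + r) - 130) = 4*((L + 2*r) - 130) = 4*(-130 + L + 2*r) = -520 + 4*L + 8*r)
285135 - Z(-438, s(-2)) = 285135 - (-520 + 4*(2*(-2)*(4 - 2)) + 8*(-438)) = 285135 - (-520 + 4*(2*(-2)*2) - 3504) = 285135 - (-520 + 4*(-8) - 3504) = 285135 - (-520 - 32 - 3504) = 285135 - 1*(-4056) = 285135 + 4056 = 289191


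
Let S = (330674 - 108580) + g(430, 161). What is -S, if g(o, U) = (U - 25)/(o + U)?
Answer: -131257690/591 ≈ -2.2209e+5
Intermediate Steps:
g(o, U) = (-25 + U)/(U + o)
S = 131257690/591 (S = (330674 - 108580) + (-25 + 161)/(161 + 430) = 222094 + 136/591 = 131257690/591 ≈ 2.2209e+5)
-S = -1*131257690/591 = -131257690/591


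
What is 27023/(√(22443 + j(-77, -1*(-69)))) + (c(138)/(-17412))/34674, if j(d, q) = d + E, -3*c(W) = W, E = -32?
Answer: 23/301871844 + 27023*√22334/22334 ≈ 180.82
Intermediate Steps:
c(W) = -W/3
j(d, q) = -32 + d (j(d, q) = d - 32 = -32 + d)
27023/(√(22443 + j(-77, -1*(-69)))) + (c(138)/(-17412))/34674 = 27023/(√(22443 + (-32 - 77))) + (-⅓*138/(-17412))/34674 = 27023/(√(22443 - 109)) - 46*(-1/17412)*(1/34674) = 27023/(√22334) + (23/8706)*(1/34674) = 27023*(√22334/22334) + 23/301871844 = 27023*√22334/22334 + 23/301871844 = 23/301871844 + 27023*√22334/22334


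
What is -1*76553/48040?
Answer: -76553/48040 ≈ -1.5935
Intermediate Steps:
-1*76553/48040 = -76553*1/48040 = -76553/48040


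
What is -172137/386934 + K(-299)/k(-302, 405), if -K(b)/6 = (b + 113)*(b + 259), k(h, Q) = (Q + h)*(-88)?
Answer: 654686833/146132074 ≈ 4.4801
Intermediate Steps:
k(h, Q) = -88*Q - 88*h
K(b) = -6*(113 + b)*(259 + b) (K(b) = -6*(b + 113)*(b + 259) = -6*(113 + b)*(259 + b))
-172137/386934 + K(-299)/k(-302, 405) = -172137/386934 + (-175602 - 2232*(-299) - 6*(-299)²)/(-88*405 - 88*(-302)) = -172137*1/386934 + (-175602 + 667368 - 6*89401)/(-35640 + 26576) = -57379/128978 + (-175602 + 667368 - 536406)/(-9064) = -57379/128978 - 44640*(-1/9064) = -57379/128978 + 5580/1133 = 654686833/146132074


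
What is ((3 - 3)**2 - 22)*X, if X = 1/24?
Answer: -11/12 ≈ -0.91667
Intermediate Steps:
X = 1/24 ≈ 0.041667
((3 - 3)**2 - 22)*X = ((3 - 3)**2 - 22)*(1/24) = (0**2 - 22)*(1/24) = (0 - 22)*(1/24) = -22*1/24 = -11/12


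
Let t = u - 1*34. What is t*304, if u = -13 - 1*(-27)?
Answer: -6080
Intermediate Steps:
u = 14 (u = -13 + 27 = 14)
t = -20 (t = 14 - 1*34 = 14 - 34 = -20)
t*304 = -20*304 = -6080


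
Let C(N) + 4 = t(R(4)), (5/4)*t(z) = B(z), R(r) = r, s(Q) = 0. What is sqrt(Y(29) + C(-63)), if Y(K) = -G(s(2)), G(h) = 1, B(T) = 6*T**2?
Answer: sqrt(1795)/5 ≈ 8.4735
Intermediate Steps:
t(z) = 24*z**2/5 (t(z) = 4*(6*z**2)/5 = 24*z**2/5)
Y(K) = -1 (Y(K) = -1*1 = -1)
C(N) = 364/5 (C(N) = -4 + (24/5)*4**2 = -4 + (24/5)*16 = -4 + 384/5 = 364/5)
sqrt(Y(29) + C(-63)) = sqrt(-1 + 364/5) = sqrt(359/5) = sqrt(1795)/5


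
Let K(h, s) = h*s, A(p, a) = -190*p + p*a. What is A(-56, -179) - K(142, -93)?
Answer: 33870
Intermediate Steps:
A(p, a) = -190*p + a*p
A(-56, -179) - K(142, -93) = -56*(-190 - 179) - 142*(-93) = -56*(-369) - 1*(-13206) = 20664 + 13206 = 33870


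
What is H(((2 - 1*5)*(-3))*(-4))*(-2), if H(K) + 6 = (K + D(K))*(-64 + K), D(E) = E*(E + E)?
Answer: 511212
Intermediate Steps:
D(E) = 2*E**2 (D(E) = E*(2*E) = 2*E**2)
H(K) = -6 + (-64 + K)*(K + 2*K**2) (H(K) = -6 + (K + 2*K**2)*(-64 + K) = -6 + (-64 + K)*(K + 2*K**2))
H(((2 - 1*5)*(-3))*(-4))*(-2) = (-6 - 127*144*(2 - 1*5)**2 - 64*(2 - 1*5)*(-3)*(-4) + 2*(((2 - 1*5)*(-3))*(-4))**3)*(-2) = (-6 - 127*144*(2 - 5)**2 - 64*(2 - 5)*(-3)*(-4) + 2*(((2 - 5)*(-3))*(-4))**3)*(-2) = (-6 - 127*(-3*(-3)*(-4))**2 - 64*(-3*(-3))*(-4) + 2*(-3*(-3)*(-4))**3)*(-2) = (-6 - 127*(9*(-4))**2 - 576*(-4) + 2*(9*(-4))**3)*(-2) = (-6 - 127*(-36)**2 - 64*(-36) + 2*(-36)**3)*(-2) = (-6 - 127*1296 + 2304 + 2*(-46656))*(-2) = (-6 - 164592 + 2304 - 93312)*(-2) = -255606*(-2) = 511212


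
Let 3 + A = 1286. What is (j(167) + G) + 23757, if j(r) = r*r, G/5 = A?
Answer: 58061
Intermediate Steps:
A = 1283 (A = -3 + 1286 = 1283)
G = 6415 (G = 5*1283 = 6415)
j(r) = r**2
(j(167) + G) + 23757 = (167**2 + 6415) + 23757 = (27889 + 6415) + 23757 = 34304 + 23757 = 58061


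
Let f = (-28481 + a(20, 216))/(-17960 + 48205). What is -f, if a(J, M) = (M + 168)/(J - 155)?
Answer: 1281773/1361025 ≈ 0.94177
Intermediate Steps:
a(J, M) = (168 + M)/(-155 + J)
f = -1281773/1361025 (f = (-28481 + (168 + 216)/(-155 + 20))/(-17960 + 48205) = (-28481 + 384/(-135))/30245 = (-28481 - 1/135*384)*(1/30245) = (-28481 - 128/45)*(1/30245) = -1281773/45*1/30245 = -1281773/1361025 ≈ -0.94177)
-f = -1*(-1281773/1361025) = 1281773/1361025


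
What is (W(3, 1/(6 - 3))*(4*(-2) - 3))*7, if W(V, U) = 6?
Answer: -462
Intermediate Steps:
(W(3, 1/(6 - 3))*(4*(-2) - 3))*7 = (6*(4*(-2) - 3))*7 = (6*(-8 - 3))*7 = (6*(-11))*7 = -66*7 = -462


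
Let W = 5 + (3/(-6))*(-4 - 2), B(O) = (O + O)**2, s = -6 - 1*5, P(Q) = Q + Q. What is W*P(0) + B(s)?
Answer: 484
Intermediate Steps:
P(Q) = 2*Q
s = -11 (s = -6 - 5 = -11)
B(O) = 4*O**2 (B(O) = (2*O)**2 = 4*O**2)
W = 8 (W = 5 + (3*(-1/6))*(-6) = 5 - 1/2*(-6) = 5 + 3 = 8)
W*P(0) + B(s) = 8*(2*0) + 4*(-11)**2 = 8*0 + 4*121 = 0 + 484 = 484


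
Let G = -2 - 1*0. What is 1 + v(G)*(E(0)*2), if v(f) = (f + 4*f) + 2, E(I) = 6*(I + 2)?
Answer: -191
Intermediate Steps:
G = -2 (G = -2 + 0 = -2)
E(I) = 12 + 6*I (E(I) = 6*(2 + I) = 12 + 6*I)
v(f) = 2 + 5*f (v(f) = 5*f + 2 = 2 + 5*f)
1 + v(G)*(E(0)*2) = 1 + (2 + 5*(-2))*((12 + 6*0)*2) = 1 + (2 - 10)*((12 + 0)*2) = 1 - 96*2 = 1 - 8*24 = 1 - 192 = -191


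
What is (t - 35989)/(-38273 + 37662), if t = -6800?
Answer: 42789/611 ≈ 70.031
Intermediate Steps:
(t - 35989)/(-38273 + 37662) = (-6800 - 35989)/(-38273 + 37662) = -42789/(-611) = -42789*(-1/611) = 42789/611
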